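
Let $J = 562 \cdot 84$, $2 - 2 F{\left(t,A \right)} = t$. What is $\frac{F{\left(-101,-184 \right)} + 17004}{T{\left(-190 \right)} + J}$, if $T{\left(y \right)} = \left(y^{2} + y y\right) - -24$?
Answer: $\frac{34111}{238864} \approx 0.14281$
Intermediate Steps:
$F{\left(t,A \right)} = 1 - \frac{t}{2}$
$T{\left(y \right)} = 24 + 2 y^{2}$ ($T{\left(y \right)} = \left(y^{2} + y^{2}\right) + 24 = 2 y^{2} + 24 = 24 + 2 y^{2}$)
$J = 47208$
$\frac{F{\left(-101,-184 \right)} + 17004}{T{\left(-190 \right)} + J} = \frac{\left(1 - - \frac{101}{2}\right) + 17004}{\left(24 + 2 \left(-190\right)^{2}\right) + 47208} = \frac{\left(1 + \frac{101}{2}\right) + 17004}{\left(24 + 2 \cdot 36100\right) + 47208} = \frac{\frac{103}{2} + 17004}{\left(24 + 72200\right) + 47208} = \frac{34111}{2 \left(72224 + 47208\right)} = \frac{34111}{2 \cdot 119432} = \frac{34111}{2} \cdot \frac{1}{119432} = \frac{34111}{238864}$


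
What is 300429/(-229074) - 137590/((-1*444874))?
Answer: -17022459881/16984844446 ≈ -1.0022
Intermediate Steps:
300429/(-229074) - 137590/((-1*444874)) = 300429*(-1/229074) - 137590/(-444874) = -100143/76358 - 137590*(-1/444874) = -100143/76358 + 68795/222437 = -17022459881/16984844446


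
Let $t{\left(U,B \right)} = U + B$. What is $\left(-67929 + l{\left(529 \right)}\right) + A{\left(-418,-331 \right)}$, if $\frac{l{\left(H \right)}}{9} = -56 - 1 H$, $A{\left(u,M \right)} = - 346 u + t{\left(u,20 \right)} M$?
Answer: $203172$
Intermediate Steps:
$t{\left(U,B \right)} = B + U$
$A{\left(u,M \right)} = - 346 u + M \left(20 + u\right)$ ($A{\left(u,M \right)} = - 346 u + \left(20 + u\right) M = - 346 u + M \left(20 + u\right)$)
$l{\left(H \right)} = -504 - 9 H$ ($l{\left(H \right)} = 9 \left(-56 - 1 H\right) = 9 \left(-56 - H\right) = -504 - 9 H$)
$\left(-67929 + l{\left(529 \right)}\right) + A{\left(-418,-331 \right)} = \left(-67929 - 5265\right) - \left(-144628 + 331 \left(20 - 418\right)\right) = \left(-67929 - 5265\right) + \left(144628 - -131738\right) = \left(-67929 - 5265\right) + \left(144628 + 131738\right) = -73194 + 276366 = 203172$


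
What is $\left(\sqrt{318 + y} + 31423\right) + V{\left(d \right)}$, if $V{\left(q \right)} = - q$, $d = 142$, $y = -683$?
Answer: $31281 + i \sqrt{365} \approx 31281.0 + 19.105 i$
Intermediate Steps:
$\left(\sqrt{318 + y} + 31423\right) + V{\left(d \right)} = \left(\sqrt{318 - 683} + 31423\right) - 142 = \left(\sqrt{-365} + 31423\right) - 142 = \left(i \sqrt{365} + 31423\right) - 142 = \left(31423 + i \sqrt{365}\right) - 142 = 31281 + i \sqrt{365}$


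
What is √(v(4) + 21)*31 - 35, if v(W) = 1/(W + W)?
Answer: -35 + 403*√2/4 ≈ 107.48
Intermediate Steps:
v(W) = 1/(2*W)
√(v(4) + 21)*31 - 35 = √((½)/4 + 21)*31 - 35 = √((½)*(¼) + 21)*31 - 35 = √(⅛ + 21)*31 - 35 = √(169/8)*31 - 35 = (13*√2/4)*31 - 35 = 403*√2/4 - 35 = -35 + 403*√2/4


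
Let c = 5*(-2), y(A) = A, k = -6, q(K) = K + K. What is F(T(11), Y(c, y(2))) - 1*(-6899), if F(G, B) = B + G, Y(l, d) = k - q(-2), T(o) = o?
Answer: 6908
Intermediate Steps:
q(K) = 2*K
c = -10
Y(l, d) = -2 (Y(l, d) = -6 - 2*(-2) = -6 - 1*(-4) = -6 + 4 = -2)
F(T(11), Y(c, y(2))) - 1*(-6899) = (-2 + 11) - 1*(-6899) = 9 + 6899 = 6908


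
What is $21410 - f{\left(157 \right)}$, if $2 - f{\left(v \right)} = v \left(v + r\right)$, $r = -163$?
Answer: $20466$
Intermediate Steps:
$f{\left(v \right)} = 2 - v \left(-163 + v\right)$ ($f{\left(v \right)} = 2 - v \left(v - 163\right) = 2 - v \left(-163 + v\right)$)
$21410 - f{\left(157 \right)} = 21410 - \left(2 - 157^{2} + 163 \cdot 157\right) = 21410 - \left(2 - 24649 + 25591\right) = 21410 - 944 = 20466$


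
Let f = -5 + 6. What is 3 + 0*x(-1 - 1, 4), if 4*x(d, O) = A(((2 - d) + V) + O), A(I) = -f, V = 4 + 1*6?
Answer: 3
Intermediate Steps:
V = 10 (V = 4 + 6 = 10)
f = 1
A(I) = -1 (A(I) = -1*1 = -1)
x(d, O) = -¼ (x(d, O) = (¼)*(-1) = -¼)
3 + 0*x(-1 - 1, 4) = 3 + 0*(-¼) = 3 + 0 = 3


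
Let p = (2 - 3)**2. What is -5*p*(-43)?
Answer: 215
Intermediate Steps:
p = 1 (p = (-1)**2 = 1)
-5*p*(-43) = -5*1*(-43) = -5*(-43) = 215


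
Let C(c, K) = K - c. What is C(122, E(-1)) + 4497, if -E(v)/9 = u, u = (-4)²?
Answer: 4231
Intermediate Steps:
u = 16
E(v) = -144 (E(v) = -9*16 = -144)
C(122, E(-1)) + 4497 = (-144 - 1*122) + 4497 = (-144 - 122) + 4497 = -266 + 4497 = 4231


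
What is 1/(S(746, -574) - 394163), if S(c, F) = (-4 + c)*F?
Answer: -1/820071 ≈ -1.2194e-6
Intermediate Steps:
S(c, F) = F*(-4 + c)
1/(S(746, -574) - 394163) = 1/(-574*(-4 + 746) - 394163) = 1/(-574*742 - 394163) = 1/(-425908 - 394163) = 1/(-820071) = -1/820071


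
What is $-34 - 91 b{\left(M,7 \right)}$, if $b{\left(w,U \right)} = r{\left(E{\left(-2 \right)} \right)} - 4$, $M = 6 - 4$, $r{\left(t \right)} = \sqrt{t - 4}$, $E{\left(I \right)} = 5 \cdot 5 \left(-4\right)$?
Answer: $330 - 182 i \sqrt{26} \approx 330.0 - 928.02 i$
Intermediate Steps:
$E{\left(I \right)} = -100$ ($E{\left(I \right)} = 25 \left(-4\right) = -100$)
$r{\left(t \right)} = \sqrt{-4 + t}$
$M = 2$
$b{\left(w,U \right)} = -4 + 2 i \sqrt{26}$ ($b{\left(w,U \right)} = \sqrt{-4 - 100} - 4 = \sqrt{-104} - 4 = 2 i \sqrt{26} - 4 = -4 + 2 i \sqrt{26}$)
$-34 - 91 b{\left(M,7 \right)} = -34 - 91 \left(-4 + 2 i \sqrt{26}\right) = -34 + \left(364 - 182 i \sqrt{26}\right) = 330 - 182 i \sqrt{26}$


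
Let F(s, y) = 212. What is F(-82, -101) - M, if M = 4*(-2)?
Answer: 220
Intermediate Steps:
M = -8
F(-82, -101) - M = 212 - 1*(-8) = 212 + 8 = 220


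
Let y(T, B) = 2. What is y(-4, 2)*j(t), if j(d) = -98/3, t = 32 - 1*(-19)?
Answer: -196/3 ≈ -65.333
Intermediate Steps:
t = 51 (t = 32 + 19 = 51)
j(d) = -98/3 (j(d) = -98*1/3 = -98/3)
y(-4, 2)*j(t) = 2*(-98/3) = -196/3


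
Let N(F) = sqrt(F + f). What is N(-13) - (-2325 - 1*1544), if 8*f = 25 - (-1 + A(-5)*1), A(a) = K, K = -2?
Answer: 3869 + I*sqrt(38)/2 ≈ 3869.0 + 3.0822*I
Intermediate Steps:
A(a) = -2
f = 7/2 (f = (25 - (-1 - 2*1))/8 = (25 - (-1 - 2))/8 = (25 - 1*(-3))/8 = (25 + 3)/8 = (1/8)*28 = 7/2 ≈ 3.5000)
N(F) = sqrt(7/2 + F) (N(F) = sqrt(F + 7/2) = sqrt(7/2 + F))
N(-13) - (-2325 - 1*1544) = sqrt(14 + 4*(-13))/2 - (-2325 - 1*1544) = sqrt(14 - 52)/2 - (-2325 - 1544) = sqrt(-38)/2 - 1*(-3869) = (I*sqrt(38))/2 + 3869 = I*sqrt(38)/2 + 3869 = 3869 + I*sqrt(38)/2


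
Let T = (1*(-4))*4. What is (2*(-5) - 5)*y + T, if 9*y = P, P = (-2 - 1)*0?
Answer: -16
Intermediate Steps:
P = 0 (P = -3*0 = 0)
y = 0 (y = (⅑)*0 = 0)
T = -16 (T = -4*4 = -16)
(2*(-5) - 5)*y + T = (2*(-5) - 5)*0 - 16 = (-10 - 5)*0 - 16 = -15*0 - 16 = 0 - 16 = -16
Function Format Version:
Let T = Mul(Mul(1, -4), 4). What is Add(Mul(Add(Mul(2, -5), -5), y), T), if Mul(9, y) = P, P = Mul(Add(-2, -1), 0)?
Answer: -16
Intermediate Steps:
P = 0 (P = Mul(-3, 0) = 0)
y = 0 (y = Mul(Rational(1, 9), 0) = 0)
T = -16 (T = Mul(-4, 4) = -16)
Add(Mul(Add(Mul(2, -5), -5), y), T) = Add(Mul(Add(Mul(2, -5), -5), 0), -16) = Add(Mul(Add(-10, -5), 0), -16) = Add(Mul(-15, 0), -16) = Add(0, -16) = -16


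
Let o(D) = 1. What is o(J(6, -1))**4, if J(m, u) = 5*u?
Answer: 1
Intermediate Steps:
o(J(6, -1))**4 = 1**4 = 1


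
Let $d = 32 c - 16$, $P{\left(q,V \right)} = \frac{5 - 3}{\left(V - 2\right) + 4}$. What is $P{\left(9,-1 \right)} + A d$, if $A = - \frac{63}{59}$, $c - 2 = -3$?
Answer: $\frac{3142}{59} \approx 53.254$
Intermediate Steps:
$P{\left(q,V \right)} = \frac{2}{2 + V}$ ($P{\left(q,V \right)} = \frac{2}{\left(V - 2\right) + 4} = \frac{2}{\left(-2 + V\right) + 4} = \frac{2}{2 + V}$)
$c = -1$ ($c = 2 - 3 = -1$)
$A = - \frac{63}{59}$ ($A = \left(-63\right) \frac{1}{59} = - \frac{63}{59} \approx -1.0678$)
$d = -48$ ($d = 32 \left(-1\right) - 16 = -32 - 16 = -48$)
$P{\left(9,-1 \right)} + A d = \frac{2}{2 - 1} - - \frac{3024}{59} = \frac{2}{1} + \frac{3024}{59} = 2 \cdot 1 + \frac{3024}{59} = 2 + \frac{3024}{59} = \frac{3142}{59}$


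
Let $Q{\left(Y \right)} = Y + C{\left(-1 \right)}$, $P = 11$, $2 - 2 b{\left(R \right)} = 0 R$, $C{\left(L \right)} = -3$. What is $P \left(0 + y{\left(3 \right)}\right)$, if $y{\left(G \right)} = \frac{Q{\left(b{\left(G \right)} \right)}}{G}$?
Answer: $- \frac{22}{3} \approx -7.3333$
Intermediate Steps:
$b{\left(R \right)} = 1$ ($b{\left(R \right)} = 1 - \frac{0 R}{2} = 1 - 0 = 1 + 0 = 1$)
$Q{\left(Y \right)} = -3 + Y$ ($Q{\left(Y \right)} = Y - 3 = -3 + Y$)
$y{\left(G \right)} = - \frac{2}{G}$ ($y{\left(G \right)} = \frac{-3 + 1}{G} = - \frac{2}{G}$)
$P \left(0 + y{\left(3 \right)}\right) = 11 \left(0 - \frac{2}{3}\right) = 11 \left(- \frac{2}{3}\right) = - \frac{22}{3}$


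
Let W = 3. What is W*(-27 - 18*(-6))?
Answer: 243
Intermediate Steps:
W*(-27 - 18*(-6)) = 3*(-27 - 18*(-6)) = 3*(-27 + 108) = 3*81 = 243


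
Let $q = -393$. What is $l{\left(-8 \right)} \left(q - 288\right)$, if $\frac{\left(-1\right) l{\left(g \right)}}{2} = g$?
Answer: $-10896$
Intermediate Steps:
$l{\left(g \right)} = - 2 g$
$l{\left(-8 \right)} \left(q - 288\right) = \left(-2\right) \left(-8\right) \left(-393 - 288\right) = 16 \left(-681\right) = -10896$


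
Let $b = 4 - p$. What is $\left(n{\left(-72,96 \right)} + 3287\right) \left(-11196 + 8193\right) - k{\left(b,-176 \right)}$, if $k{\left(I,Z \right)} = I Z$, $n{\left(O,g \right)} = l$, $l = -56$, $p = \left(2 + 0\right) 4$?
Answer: $-9703397$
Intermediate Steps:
$p = 8$ ($p = 2 \cdot 4 = 8$)
$n{\left(O,g \right)} = -56$
$b = -4$ ($b = 4 - 8 = -4$)
$\left(n{\left(-72,96 \right)} + 3287\right) \left(-11196 + 8193\right) - k{\left(b,-176 \right)} = \left(-56 + 3287\right) \left(-11196 + 8193\right) - \left(-4\right) \left(-176\right) = 3231 \left(-3003\right) - 704 = -9702693 - 704 = -9703397$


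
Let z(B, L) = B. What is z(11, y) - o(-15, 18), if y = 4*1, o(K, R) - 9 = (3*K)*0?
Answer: 2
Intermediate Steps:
o(K, R) = 9 (o(K, R) = 9 + (3*K)*0 = 9 + 0 = 9)
y = 4
z(11, y) - o(-15, 18) = 11 - 1*9 = 11 - 9 = 2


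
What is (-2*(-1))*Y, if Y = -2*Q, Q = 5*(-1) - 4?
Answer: 36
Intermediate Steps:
Q = -9 (Q = -5 - 4 = -9)
Y = 18 (Y = -2*(-9) = 18)
(-2*(-1))*Y = -2*(-1)*18 = 2*18 = 36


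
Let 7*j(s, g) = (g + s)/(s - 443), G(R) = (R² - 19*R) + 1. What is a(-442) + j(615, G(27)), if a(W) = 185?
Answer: 55893/301 ≈ 185.69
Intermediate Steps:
G(R) = 1 + R² - 19*R
j(s, g) = (g + s)/(7*(-443 + s)) (j(s, g) = ((g + s)/(s - 443))/7 = ((g + s)/(-443 + s))/7 = (g + s)/(7*(-443 + s)))
a(-442) + j(615, G(27)) = 185 + ((1 + 27² - 19*27) + 615)/(7*(-443 + 615)) = 185 + (⅐)*((1 + 729 - 513) + 615)/172 = 185 + (⅐)*(1/172)*(217 + 615) = 185 + (⅐)*(1/172)*832 = 185 + 208/301 = 55893/301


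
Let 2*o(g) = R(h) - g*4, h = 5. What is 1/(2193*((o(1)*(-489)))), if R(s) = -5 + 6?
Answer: 2/3217131 ≈ 6.2167e-7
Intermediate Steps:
R(s) = 1
o(g) = 1/2 - 2*g (o(g) = (1 - g*4)/2 = (1 - 4*g)/2 = 1/2 - 2*g)
1/(2193*((o(1)*(-489)))) = 1/(2193*(((1/2 - 2*1)*(-489)))) = 1/(2193*(((1/2 - 2)*(-489)))) = 1/(2193*((-3/2*(-489)))) = 1/(2193*(1467/2)) = (1/2193)*(2/1467) = 2/3217131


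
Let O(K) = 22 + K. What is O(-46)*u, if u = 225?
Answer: -5400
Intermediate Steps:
O(-46)*u = (22 - 46)*225 = -24*225 = -5400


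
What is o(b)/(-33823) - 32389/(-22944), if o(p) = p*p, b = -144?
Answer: 619726363/776034912 ≈ 0.79858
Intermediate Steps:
o(p) = p²
o(b)/(-33823) - 32389/(-22944) = (-144)²/(-33823) - 32389/(-22944) = 20736*(-1/33823) - 32389*(-1/22944) = -20736/33823 + 32389/22944 = 619726363/776034912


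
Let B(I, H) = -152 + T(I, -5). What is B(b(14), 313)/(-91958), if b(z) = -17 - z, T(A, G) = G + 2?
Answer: 155/91958 ≈ 0.0016856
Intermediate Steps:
T(A, G) = 2 + G
B(I, H) = -155 (B(I, H) = -152 + (2 - 5) = -152 - 3 = -155)
B(b(14), 313)/(-91958) = -155/(-91958) = -155*(-1/91958) = 155/91958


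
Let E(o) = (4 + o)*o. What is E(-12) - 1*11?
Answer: 85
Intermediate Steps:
E(o) = o*(4 + o)
E(-12) - 1*11 = -12*(4 - 12) - 1*11 = -12*(-8) - 11 = 96 - 11 = 85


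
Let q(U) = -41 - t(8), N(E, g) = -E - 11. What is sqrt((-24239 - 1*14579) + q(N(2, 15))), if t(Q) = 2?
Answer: I*sqrt(38861) ≈ 197.13*I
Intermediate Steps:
N(E, g) = -11 - E
q(U) = -43 (q(U) = -41 - 1*2 = -41 - 2 = -43)
sqrt((-24239 - 1*14579) + q(N(2, 15))) = sqrt((-24239 - 1*14579) - 43) = sqrt((-24239 - 14579) - 43) = sqrt(-38818 - 43) = sqrt(-38861) = I*sqrt(38861)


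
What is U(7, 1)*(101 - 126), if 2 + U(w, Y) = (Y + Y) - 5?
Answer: 125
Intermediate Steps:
U(w, Y) = -7 + 2*Y (U(w, Y) = -2 + ((Y + Y) - 5) = -2 + (2*Y - 5) = -2 + (-5 + 2*Y) = -7 + 2*Y)
U(7, 1)*(101 - 126) = (-7 + 2*1)*(101 - 126) = (-7 + 2)*(-25) = -5*(-25) = 125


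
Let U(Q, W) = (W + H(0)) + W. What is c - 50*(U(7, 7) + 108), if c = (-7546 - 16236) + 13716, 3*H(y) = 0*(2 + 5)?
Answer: -16166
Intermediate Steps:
H(y) = 0 (H(y) = (0*(2 + 5))/3 = (0*7)/3 = (⅓)*0 = 0)
U(Q, W) = 2*W (U(Q, W) = (W + 0) + W = W + W = 2*W)
c = -10066 (c = -23782 + 13716 = -10066)
c - 50*(U(7, 7) + 108) = -10066 - 50*(2*7 + 108) = -10066 - 50*(14 + 108) = -10066 - 50*122 = -10066 - 1*6100 = -10066 - 6100 = -16166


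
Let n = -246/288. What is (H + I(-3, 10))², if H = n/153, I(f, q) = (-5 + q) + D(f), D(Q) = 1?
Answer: 1938024529/53934336 ≈ 35.933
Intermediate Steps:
n = -41/48 (n = -246*1/288 = -41/48 ≈ -0.85417)
I(f, q) = -4 + q (I(f, q) = (-5 + q) + 1 = -4 + q)
H = -41/7344 (H = -41/48/153 = -41/48*1/153 = -41/7344 ≈ -0.0055828)
(H + I(-3, 10))² = (-41/7344 + (-4 + 10))² = (-41/7344 + 6)² = (44023/7344)² = 1938024529/53934336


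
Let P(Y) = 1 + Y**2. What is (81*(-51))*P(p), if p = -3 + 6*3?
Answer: -933606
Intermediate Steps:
p = 15 (p = -3 + 18 = 15)
(81*(-51))*P(p) = (81*(-51))*(1 + 15**2) = -4131*(1 + 225) = -4131*226 = -933606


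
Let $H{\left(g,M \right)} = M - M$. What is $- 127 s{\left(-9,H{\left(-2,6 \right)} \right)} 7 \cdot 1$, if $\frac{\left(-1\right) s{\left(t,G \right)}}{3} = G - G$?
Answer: $0$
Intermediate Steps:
$H{\left(g,M \right)} = 0$
$s{\left(t,G \right)} = 0$ ($s{\left(t,G \right)} = - 3 \left(G - G\right) = \left(-3\right) 0 = 0$)
$- 127 s{\left(-9,H{\left(-2,6 \right)} \right)} 7 \cdot 1 = \left(-127\right) 0 \cdot 7 \cdot 1 = 0 \cdot 7 = 0$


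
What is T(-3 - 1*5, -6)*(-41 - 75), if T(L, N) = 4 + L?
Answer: 464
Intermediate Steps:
T(-3 - 1*5, -6)*(-41 - 75) = (4 + (-3 - 1*5))*(-41 - 75) = (4 + (-3 - 5))*(-116) = (4 - 8)*(-116) = -4*(-116) = 464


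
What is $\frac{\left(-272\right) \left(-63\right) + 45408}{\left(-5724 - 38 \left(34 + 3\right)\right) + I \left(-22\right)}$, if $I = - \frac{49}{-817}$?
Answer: $- \frac{1064551}{121381} \approx -8.7703$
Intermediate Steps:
$I = \frac{49}{817}$ ($I = \left(-49\right) \left(- \frac{1}{817}\right) = \frac{49}{817} \approx 0.059976$)
$\frac{\left(-272\right) \left(-63\right) + 45408}{\left(-5724 - 38 \left(34 + 3\right)\right) + I \left(-22\right)} = \frac{\left(-272\right) \left(-63\right) + 45408}{\left(-5724 - 38 \left(34 + 3\right)\right) + \frac{49}{817} \left(-22\right)} = \frac{17136 + 45408}{\left(-5724 - 1406\right) - \frac{1078}{817}} = \frac{62544}{\left(-5724 - 1406\right) - \frac{1078}{817}} = \frac{62544}{-7130 - \frac{1078}{817}} = \frac{62544}{- \frac{5826288}{817}} = 62544 \left(- \frac{817}{5826288}\right) = - \frac{1064551}{121381}$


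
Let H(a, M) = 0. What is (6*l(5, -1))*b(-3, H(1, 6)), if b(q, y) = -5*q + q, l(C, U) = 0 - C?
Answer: -360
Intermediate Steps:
l(C, U) = -C
b(q, y) = -4*q
(6*l(5, -1))*b(-3, H(1, 6)) = (6*(-1*5))*(-4*(-3)) = (6*(-5))*12 = -30*12 = -360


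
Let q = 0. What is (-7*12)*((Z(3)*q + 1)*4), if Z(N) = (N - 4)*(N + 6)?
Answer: -336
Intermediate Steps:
Z(N) = (-4 + N)*(6 + N)
(-7*12)*((Z(3)*q + 1)*4) = (-7*12)*(((-24 + 3**2 + 2*3)*0 + 1)*4) = -84*((-24 + 9 + 6)*0 + 1)*4 = -84*(-9*0 + 1)*4 = -84*(0 + 1)*4 = -84*4 = -336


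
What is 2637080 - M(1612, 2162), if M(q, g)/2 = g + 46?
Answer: 2632664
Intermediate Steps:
M(q, g) = 92 + 2*g (M(q, g) = 2*(g + 46) = 2*(46 + g) = 92 + 2*g)
2637080 - M(1612, 2162) = 2637080 - (92 + 2*2162) = 2637080 - (92 + 4324) = 2637080 - 1*4416 = 2637080 - 4416 = 2632664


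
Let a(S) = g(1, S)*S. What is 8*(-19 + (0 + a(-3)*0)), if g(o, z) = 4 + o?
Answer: -152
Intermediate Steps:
a(S) = 5*S (a(S) = (4 + 1)*S = 5*S)
8*(-19 + (0 + a(-3)*0)) = 8*(-19 + (0 + (5*(-3))*0)) = 8*(-19 + (0 - 15*0)) = 8*(-19 + (0 + 0)) = 8*(-19 + 0) = 8*(-19) = -152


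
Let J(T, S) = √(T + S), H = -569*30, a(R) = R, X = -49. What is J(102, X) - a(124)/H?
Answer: 62/8535 + √53 ≈ 7.2874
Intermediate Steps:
H = -17070
J(T, S) = √(S + T)
J(102, X) - a(124)/H = √(-49 + 102) - 124/(-17070) = √53 - 124*(-1)/17070 = √53 - 1*(-62/8535) = √53 + 62/8535 = 62/8535 + √53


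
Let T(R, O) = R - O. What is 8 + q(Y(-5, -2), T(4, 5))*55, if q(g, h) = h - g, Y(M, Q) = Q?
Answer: 63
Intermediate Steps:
8 + q(Y(-5, -2), T(4, 5))*55 = 8 + ((4 - 1*5) - 1*(-2))*55 = 8 + ((4 - 5) + 2)*55 = 8 + (-1 + 2)*55 = 8 + 1*55 = 8 + 55 = 63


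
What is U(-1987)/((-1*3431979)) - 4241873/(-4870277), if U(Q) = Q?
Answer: 14567696297066/16714688388183 ≈ 0.87155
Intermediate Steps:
U(-1987)/((-1*3431979)) - 4241873/(-4870277) = -1987/((-1*3431979)) - 4241873/(-4870277) = -1987/(-3431979) - 4241873*(-1/4870277) = -1987*(-1/3431979) + 4241873/4870277 = 1987/3431979 + 4241873/4870277 = 14567696297066/16714688388183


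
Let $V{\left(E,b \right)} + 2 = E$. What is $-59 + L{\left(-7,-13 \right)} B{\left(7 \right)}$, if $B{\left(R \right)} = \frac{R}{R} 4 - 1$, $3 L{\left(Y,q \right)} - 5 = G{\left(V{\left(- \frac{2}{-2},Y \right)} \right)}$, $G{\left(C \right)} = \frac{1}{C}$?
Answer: $-55$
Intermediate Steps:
$V{\left(E,b \right)} = -2 + E$
$L{\left(Y,q \right)} = \frac{4}{3}$ ($L{\left(Y,q \right)} = \frac{5}{3} + \frac{1}{3 \left(-2 - \frac{2}{-2}\right)} = \frac{5}{3} + \frac{1}{3 \left(-2 - -1\right)} = \frac{5}{3} + \frac{1}{3 \left(-2 + 1\right)} = \frac{5}{3} + \frac{1}{3 \left(-1\right)} = \frac{5}{3} + \frac{1}{3} \left(-1\right) = \frac{5}{3} - \frac{1}{3} = \frac{4}{3}$)
$B{\left(R \right)} = 3$ ($B{\left(R \right)} = 1 \cdot 4 - 1 = 4 - 1 = 3$)
$-59 + L{\left(-7,-13 \right)} B{\left(7 \right)} = -59 + \frac{4}{3} \cdot 3 = -59 + 4 = -55$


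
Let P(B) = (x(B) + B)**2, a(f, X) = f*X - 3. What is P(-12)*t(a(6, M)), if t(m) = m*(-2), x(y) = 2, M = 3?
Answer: -3000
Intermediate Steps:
a(f, X) = -3 + X*f (a(f, X) = X*f - 3 = -3 + X*f)
t(m) = -2*m
P(B) = (2 + B)**2
P(-12)*t(a(6, M)) = (2 - 12)**2*(-2*(-3 + 3*6)) = (-10)**2*(-2*(-3 + 18)) = 100*(-2*15) = 100*(-30) = -3000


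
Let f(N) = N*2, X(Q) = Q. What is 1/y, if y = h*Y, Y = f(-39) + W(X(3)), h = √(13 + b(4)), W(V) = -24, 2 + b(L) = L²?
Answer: -√3/918 ≈ -0.0018868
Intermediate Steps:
b(L) = -2 + L²
f(N) = 2*N
h = 3*√3 (h = √(13 + (-2 + 4²)) = √(13 + (-2 + 16)) = √(13 + 14) = √27 = 3*√3 ≈ 5.1962)
Y = -102 (Y = 2*(-39) - 24 = -78 - 24 = -102)
y = -306*√3 (y = (3*√3)*(-102) = -306*√3 ≈ -530.01)
1/y = 1/(-306*√3) = -√3/918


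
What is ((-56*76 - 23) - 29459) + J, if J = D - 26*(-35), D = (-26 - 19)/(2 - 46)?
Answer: -1444387/44 ≈ -32827.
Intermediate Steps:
D = 45/44 (D = -45/(-44) = -45*(-1/44) = 45/44 ≈ 1.0227)
J = 40085/44 (J = 45/44 - 26*(-35) = 45/44 + 910 = 40085/44 ≈ 911.02)
((-56*76 - 23) - 29459) + J = ((-56*76 - 23) - 29459) + 40085/44 = ((-4256 - 23) - 29459) + 40085/44 = (-4279 - 29459) + 40085/44 = -33738 + 40085/44 = -1444387/44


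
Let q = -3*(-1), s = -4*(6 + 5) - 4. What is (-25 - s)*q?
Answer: 69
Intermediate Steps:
s = -48 (s = -4*11 - 4 = -44 - 4 = -48)
q = 3
(-25 - s)*q = (-25 - 1*(-48))*3 = (-25 + 48)*3 = 23*3 = 69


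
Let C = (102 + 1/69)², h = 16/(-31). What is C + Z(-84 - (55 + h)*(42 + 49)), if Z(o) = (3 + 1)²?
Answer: 49623697/4761 ≈ 10423.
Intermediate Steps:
h = -16/31 (h = 16*(-1/31) = -16/31 ≈ -0.51613)
C = 49547521/4761 (C = (102 + 1/69)² = (7039/69)² = 49547521/4761 ≈ 10407.)
Z(o) = 16 (Z(o) = 4² = 16)
C + Z(-84 - (55 + h)*(42 + 49)) = 49547521/4761 + 16 = 49623697/4761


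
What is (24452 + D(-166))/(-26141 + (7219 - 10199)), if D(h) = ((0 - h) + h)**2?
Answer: -24452/29121 ≈ -0.83967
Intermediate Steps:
D(h) = 0 (D(h) = (-h + h)**2 = 0**2 = 0)
(24452 + D(-166))/(-26141 + (7219 - 10199)) = (24452 + 0)/(-26141 + (7219 - 10199)) = 24452/(-26141 - 2980) = 24452/(-29121) = 24452*(-1/29121) = -24452/29121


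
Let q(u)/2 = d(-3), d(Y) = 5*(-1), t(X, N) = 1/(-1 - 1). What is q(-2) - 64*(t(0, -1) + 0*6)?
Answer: 22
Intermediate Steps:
t(X, N) = -½ (t(X, N) = 1/(-2) = -½)
d(Y) = -5
q(u) = -10 (q(u) = 2*(-5) = -10)
q(-2) - 64*(t(0, -1) + 0*6) = -10 - 64*(-½ + 0*6) = -10 - 64*(-½ + 0) = -10 - 64*(-½) = -10 + 32 = 22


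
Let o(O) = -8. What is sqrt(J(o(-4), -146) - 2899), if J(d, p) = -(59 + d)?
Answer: 5*I*sqrt(118) ≈ 54.314*I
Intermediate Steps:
J(d, p) = -59 - d
sqrt(J(o(-4), -146) - 2899) = sqrt((-59 - 1*(-8)) - 2899) = sqrt((-59 + 8) - 2899) = sqrt(-51 - 2899) = sqrt(-2950) = 5*I*sqrt(118)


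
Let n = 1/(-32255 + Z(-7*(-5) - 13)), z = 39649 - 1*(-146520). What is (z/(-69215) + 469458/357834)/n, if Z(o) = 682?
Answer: 179566504092458/4127913385 ≈ 43501.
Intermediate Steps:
z = 186169 (z = 39649 + 146520 = 186169)
n = -1/31573 (n = 1/(-32255 + 682) = 1/(-31573) = -1/31573 ≈ -3.1673e-5)
(z/(-69215) + 469458/357834)/n = (186169/(-69215) + 469458/357834)/(-1/31573) = (186169*(-1/69215) + 469458*(1/357834))*(-31573) = (-186169/69215 + 78243/59639)*(-31573) = -5687343746/4127913385*(-31573) = 179566504092458/4127913385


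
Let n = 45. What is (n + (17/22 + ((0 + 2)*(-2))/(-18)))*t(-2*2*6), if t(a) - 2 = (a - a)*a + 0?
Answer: 9107/99 ≈ 91.990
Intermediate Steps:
t(a) = 2 (t(a) = 2 + ((a - a)*a + 0) = 2 + (0*a + 0) = 2 + (0 + 0) = 2 + 0 = 2)
(n + (17/22 + ((0 + 2)*(-2))/(-18)))*t(-2*2*6) = (45 + (17/22 + ((0 + 2)*(-2))/(-18)))*2 = (45 + (17*(1/22) + (2*(-2))*(-1/18)))*2 = (45 + (17/22 - 4*(-1/18)))*2 = (45 + (17/22 + 2/9))*2 = (45 + 197/198)*2 = (9107/198)*2 = 9107/99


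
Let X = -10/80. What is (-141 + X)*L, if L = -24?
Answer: 3387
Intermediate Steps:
X = -⅛ (X = -10*1/80 = -⅛ ≈ -0.12500)
(-141 + X)*L = (-141 - ⅛)*(-24) = -1129/8*(-24) = 3387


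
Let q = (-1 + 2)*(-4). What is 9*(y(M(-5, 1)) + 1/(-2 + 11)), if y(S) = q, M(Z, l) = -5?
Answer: -35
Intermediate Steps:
q = -4 (q = 1*(-4) = -4)
y(S) = -4
9*(y(M(-5, 1)) + 1/(-2 + 11)) = 9*(-4 + 1/(-2 + 11)) = 9*(-4 + 1/9) = 9*(-35/9) = -35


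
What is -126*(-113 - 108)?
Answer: 27846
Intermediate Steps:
-126*(-113 - 108) = -126*(-221) = 27846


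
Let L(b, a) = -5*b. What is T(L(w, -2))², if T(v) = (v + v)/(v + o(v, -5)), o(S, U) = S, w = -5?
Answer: 1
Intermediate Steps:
T(v) = 1 (T(v) = (v + v)/(v + v) = (2*v)/((2*v)) = (2*v)*(1/(2*v)) = 1)
T(L(w, -2))² = 1² = 1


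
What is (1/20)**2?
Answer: 1/400 ≈ 0.0025000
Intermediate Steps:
(1/20)**2 = 1/400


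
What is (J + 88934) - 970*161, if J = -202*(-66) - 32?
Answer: -53936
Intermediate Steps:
J = 13300 (J = 13332 - 32 = 13300)
(J + 88934) - 970*161 = (13300 + 88934) - 970*161 = 102234 - 156170 = -53936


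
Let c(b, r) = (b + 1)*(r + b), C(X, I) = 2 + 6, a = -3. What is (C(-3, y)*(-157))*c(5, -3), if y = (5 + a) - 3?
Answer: -15072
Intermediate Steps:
y = -1 (y = (5 - 3) - 3 = 2 - 3 = -1)
C(X, I) = 8
c(b, r) = (1 + b)*(b + r)
(C(-3, y)*(-157))*c(5, -3) = (8*(-157))*(5 - 3 + 5² + 5*(-3)) = -1256*(5 - 3 + 25 - 15) = -1256*12 = -15072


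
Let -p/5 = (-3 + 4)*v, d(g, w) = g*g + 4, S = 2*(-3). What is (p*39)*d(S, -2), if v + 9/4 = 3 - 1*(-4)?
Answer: -37050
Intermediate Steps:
S = -6
d(g, w) = 4 + g² (d(g, w) = g² + 4 = 4 + g²)
v = 19/4 (v = -9/4 + (3 - 1*(-4)) = -9/4 + (3 + 4) = -9/4 + 7 = 19/4 ≈ 4.7500)
p = -95/4 (p = -5*(-3 + 4)*19/4 = -5*19/4 = -95/4 ≈ -23.750)
(p*39)*d(S, -2) = (-95/4*39)*(4 + (-6)²) = -3705*(4 + 36)/4 = -3705/4*40 = -37050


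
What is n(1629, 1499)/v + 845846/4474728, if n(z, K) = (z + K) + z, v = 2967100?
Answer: 158187246731/829810340550 ≈ 0.19063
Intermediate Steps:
n(z, K) = K + 2*z (n(z, K) = (K + z) + z = K + 2*z)
n(1629, 1499)/v + 845846/4474728 = (1499 + 2*1629)/2967100 + 845846/4474728 = (1499 + 3258)*(1/2967100) + 845846*(1/4474728) = 4757*(1/2967100) + 422923/2237364 = 4757/2967100 + 422923/2237364 = 158187246731/829810340550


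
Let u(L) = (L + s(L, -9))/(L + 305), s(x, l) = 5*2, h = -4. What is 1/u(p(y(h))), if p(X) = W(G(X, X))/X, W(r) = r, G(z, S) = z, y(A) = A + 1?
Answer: 306/11 ≈ 27.818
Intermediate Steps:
y(A) = 1 + A
s(x, l) = 10
p(X) = 1 (p(X) = X/X = 1)
u(L) = (10 + L)/(305 + L) (u(L) = (L + 10)/(L + 305) = (10 + L)/(305 + L))
1/u(p(y(h))) = 1/((10 + 1)/(305 + 1)) = 1/(11/306) = 306/11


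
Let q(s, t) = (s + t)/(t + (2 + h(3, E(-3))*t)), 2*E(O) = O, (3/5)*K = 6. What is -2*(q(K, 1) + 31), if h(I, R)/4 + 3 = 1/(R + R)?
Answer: -1856/31 ≈ -59.871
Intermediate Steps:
K = 10 (K = (5/3)*6 = 10)
E(O) = O/2
h(I, R) = -12 + 2/R (h(I, R) = -12 + 4/(R + R) = -12 + 4/((2*R)) = -12 + 4*(1/(2*R)) = -12 + 2/R)
q(s, t) = (s + t)/(2 - 37*t/3) (q(s, t) = (s + t)/(t + (2 + (-12 + 2/(((1/2)*(-3))))*t)) = (s + t)/(t + (2 + (-12 + 2/(-3/2))*t)) = (s + t)/(t + (2 + (-12 + 2*(-2/3))*t)) = (s + t)/(t + (2 + (-12 - 4/3)*t)) = (s + t)/(t + (2 - 40*t/3)) = (s + t)/(2 - 37*t/3))
-2*(q(K, 1) + 31) = -2*(3*(-1*10 - 1*1)/(-6 + 37*1) + 31) = -2*(3*(-10 - 1)/(-6 + 37) + 31) = -2*(3*(-11)/31 + 31) = -2*(3*(1/31)*(-11) + 31) = -2*(-33/31 + 31) = -2*928/31 = -1856/31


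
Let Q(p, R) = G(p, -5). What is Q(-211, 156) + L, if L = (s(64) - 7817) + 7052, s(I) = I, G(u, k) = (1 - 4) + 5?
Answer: -699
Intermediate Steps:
G(u, k) = 2 (G(u, k) = -3 + 5 = 2)
Q(p, R) = 2
L = -701 (L = (64 - 7817) + 7052 = -7753 + 7052 = -701)
Q(-211, 156) + L = 2 - 701 = -699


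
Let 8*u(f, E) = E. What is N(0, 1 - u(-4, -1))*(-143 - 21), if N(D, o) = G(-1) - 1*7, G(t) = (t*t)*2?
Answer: 820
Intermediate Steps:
G(t) = 2*t² (G(t) = t²*2 = 2*t²)
u(f, E) = E/8
N(D, o) = -5 (N(D, o) = 2*(-1)² - 1*7 = 2*1 - 7 = 2 - 7 = -5)
N(0, 1 - u(-4, -1))*(-143 - 21) = -5*(-143 - 21) = -5*(-164) = 820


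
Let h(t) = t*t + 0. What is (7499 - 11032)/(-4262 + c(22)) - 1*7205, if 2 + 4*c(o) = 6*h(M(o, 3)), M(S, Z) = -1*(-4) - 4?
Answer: -61415559/8525 ≈ -7204.2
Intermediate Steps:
M(S, Z) = 0 (M(S, Z) = 4 - 4 = 0)
h(t) = t² (h(t) = t² + 0 = t²)
c(o) = -½ (c(o) = -½ + (6*0²)/4 = -½ + (6*0)/4 = -½ + (¼)*0 = -½ + 0 = -½)
(7499 - 11032)/(-4262 + c(22)) - 1*7205 = (7499 - 11032)/(-4262 - ½) - 1*7205 = -3533/(-8525/2) - 7205 = -3533*(-2/8525) - 7205 = 7066/8525 - 7205 = -61415559/8525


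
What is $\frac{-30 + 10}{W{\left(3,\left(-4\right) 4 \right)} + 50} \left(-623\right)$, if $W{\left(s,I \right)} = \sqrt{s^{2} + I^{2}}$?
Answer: $\frac{124600}{447} - \frac{2492 \sqrt{265}}{447} \approx 187.99$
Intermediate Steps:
$W{\left(s,I \right)} = \sqrt{I^{2} + s^{2}}$
$\frac{-30 + 10}{W{\left(3,\left(-4\right) 4 \right)} + 50} \left(-623\right) = \frac{-30 + 10}{\sqrt{\left(\left(-4\right) 4\right)^{2} + 3^{2}} + 50} \left(-623\right) = - \frac{20}{\sqrt{\left(-16\right)^{2} + 9} + 50} \left(-623\right) = - \frac{20}{\sqrt{256 + 9} + 50} \left(-623\right) = - \frac{20}{\sqrt{265} + 50} \left(-623\right) = - \frac{20}{50 + \sqrt{265}} \left(-623\right) = \frac{12460}{50 + \sqrt{265}}$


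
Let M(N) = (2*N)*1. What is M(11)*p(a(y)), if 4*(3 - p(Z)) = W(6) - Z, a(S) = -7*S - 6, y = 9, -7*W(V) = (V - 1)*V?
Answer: -4059/14 ≈ -289.93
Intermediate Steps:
W(V) = -V*(-1 + V)/7 (W(V) = -(V - 1)*V/7 = -(-1 + V)*V/7 = -V*(-1 + V)/7)
a(S) = -6 - 7*S
p(Z) = 57/14 + Z/4 (p(Z) = 3 - ((1/7)*6*(1 - 1*6) - Z)/4 = 3 - ((1/7)*6*(1 - 6) - Z)/4 = 3 - ((1/7)*6*(-5) - Z)/4 = 3 - (-30/7 - Z)/4 = 3 + (15/14 + Z/4) = 57/14 + Z/4)
M(N) = 2*N
M(11)*p(a(y)) = (2*11)*(57/14 + (-6 - 7*9)/4) = 22*(57/14 + (-6 - 63)/4) = 22*(57/14 + (1/4)*(-69)) = 22*(57/14 - 69/4) = 22*(-369/28) = -4059/14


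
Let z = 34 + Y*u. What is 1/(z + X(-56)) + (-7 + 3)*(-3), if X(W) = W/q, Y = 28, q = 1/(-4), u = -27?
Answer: 5975/498 ≈ 11.998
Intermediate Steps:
q = -1/4 ≈ -0.25000
z = -722 (z = 34 + 28*(-27) = 34 - 756 = -722)
X(W) = -4*W (X(W) = W/(-1/4) = W*(-4) = -4*W)
1/(z + X(-56)) + (-7 + 3)*(-3) = 1/(-722 - 4*(-56)) + (-7 + 3)*(-3) = 1/(-722 + 224) - 4*(-3) = 1/(-498) + 12 = -1/498 + 12 = 5975/498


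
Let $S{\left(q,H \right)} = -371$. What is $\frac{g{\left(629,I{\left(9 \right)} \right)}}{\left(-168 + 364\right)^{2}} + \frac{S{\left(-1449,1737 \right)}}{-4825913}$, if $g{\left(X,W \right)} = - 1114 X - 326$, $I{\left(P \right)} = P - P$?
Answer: $- \frac{422888148735}{23174034226} \approx -18.248$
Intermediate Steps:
$I{\left(P \right)} = 0$
$g{\left(X,W \right)} = -326 - 1114 X$
$\frac{g{\left(629,I{\left(9 \right)} \right)}}{\left(-168 + 364\right)^{2}} + \frac{S{\left(-1449,1737 \right)}}{-4825913} = \frac{-326 - 700706}{\left(-168 + 364\right)^{2}} - \frac{371}{-4825913} = \frac{-326 - 700706}{196^{2}} - - \frac{371}{4825913} = - \frac{701032}{38416} + \frac{371}{4825913} = \left(-701032\right) \frac{1}{38416} + \frac{371}{4825913} = - \frac{87629}{4802} + \frac{371}{4825913} = - \frac{422888148735}{23174034226}$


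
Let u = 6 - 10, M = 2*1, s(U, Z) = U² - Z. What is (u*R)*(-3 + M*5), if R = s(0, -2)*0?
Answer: 0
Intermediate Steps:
M = 2
u = -4
R = 0 (R = (0² - 1*(-2))*0 = (0 + 2)*0 = 2*0 = 0)
(u*R)*(-3 + M*5) = (-4*0)*(-3 + 2*5) = 0*(-3 + 10) = 0*7 = 0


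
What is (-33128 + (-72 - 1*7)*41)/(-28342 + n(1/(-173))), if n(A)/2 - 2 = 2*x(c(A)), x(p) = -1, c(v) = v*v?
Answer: 36367/28342 ≈ 1.2831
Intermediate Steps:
c(v) = v²
n(A) = 0 (n(A) = 4 + 2*(2*(-1)) = 4 + 2*(-2) = 4 - 4 = 0)
(-33128 + (-72 - 1*7)*41)/(-28342 + n(1/(-173))) = (-33128 + (-72 - 1*7)*41)/(-28342 + 0) = (-33128 + (-72 - 7)*41)/(-28342) = (-33128 - 79*41)*(-1/28342) = (-33128 - 3239)*(-1/28342) = -36367*(-1/28342) = 36367/28342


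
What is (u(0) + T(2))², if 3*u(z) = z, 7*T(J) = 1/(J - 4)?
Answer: 1/196 ≈ 0.0051020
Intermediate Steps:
T(J) = 1/(7*(-4 + J)) (T(J) = 1/(7*(J - 4)) = 1/(7*(-4 + J)))
u(z) = z/3
(u(0) + T(2))² = ((⅓)*0 + 1/(7*(-4 + 2)))² = (0 + (⅐)/(-2))² = (0 + (⅐)*(-½))² = (0 - 1/14)² = (-1/14)² = 1/196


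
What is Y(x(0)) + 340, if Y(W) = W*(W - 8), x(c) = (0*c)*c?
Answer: 340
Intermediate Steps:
x(c) = 0 (x(c) = 0*c = 0)
Y(W) = W*(-8 + W)
Y(x(0)) + 340 = 0*(-8 + 0) + 340 = 0*(-8) + 340 = 0 + 340 = 340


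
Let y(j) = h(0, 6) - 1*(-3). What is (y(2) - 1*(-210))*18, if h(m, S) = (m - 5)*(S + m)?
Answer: 3294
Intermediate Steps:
h(m, S) = (-5 + m)*(S + m)
y(j) = -27 (y(j) = (0² - 5*6 - 5*0 + 6*0) - 1*(-3) = (0 - 30 + 0 + 0) + 3 = -30 + 3 = -27)
(y(2) - 1*(-210))*18 = (-27 - 1*(-210))*18 = (-27 + 210)*18 = 183*18 = 3294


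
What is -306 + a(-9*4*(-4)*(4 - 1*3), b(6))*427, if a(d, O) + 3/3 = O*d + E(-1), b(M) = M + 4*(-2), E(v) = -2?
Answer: -124563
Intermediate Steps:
b(M) = -8 + M (b(M) = M - 8 = -8 + M)
a(d, O) = -3 + O*d (a(d, O) = -1 + (O*d - 2) = -1 + (-2 + O*d) = -3 + O*d)
-306 + a(-9*4*(-4)*(4 - 1*3), b(6))*427 = -306 + (-3 + (-8 + 6)*(-9*4*(-4)*(4 - 1*3)))*427 = -306 + (-3 - (-18)*(-16*(4 - 3)))*427 = -306 + (-3 - (-18)*(-16*1))*427 = -306 + (-3 - (-18)*(-16))*427 = -306 + (-3 - 2*144)*427 = -306 + (-3 - 288)*427 = -306 - 291*427 = -306 - 124257 = -124563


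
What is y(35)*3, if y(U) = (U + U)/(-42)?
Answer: -5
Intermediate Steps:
y(U) = -U/21 (y(U) = (2*U)*(-1/42) = -U/21)
y(35)*3 = -1/21*35*3 = -5/3*3 = -5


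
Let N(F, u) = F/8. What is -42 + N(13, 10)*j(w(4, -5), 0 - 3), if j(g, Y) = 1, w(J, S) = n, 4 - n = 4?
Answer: -323/8 ≈ -40.375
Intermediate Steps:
n = 0 (n = 4 - 1*4 = 4 - 4 = 0)
w(J, S) = 0
N(F, u) = F/8 (N(F, u) = F*(⅛) = F/8)
-42 + N(13, 10)*j(w(4, -5), 0 - 3) = -42 + ((⅛)*13)*1 = -42 + (13/8)*1 = -42 + 13/8 = -323/8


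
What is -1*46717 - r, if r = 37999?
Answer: -84716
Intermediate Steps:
-1*46717 - r = -1*46717 - 1*37999 = -46717 - 37999 = -84716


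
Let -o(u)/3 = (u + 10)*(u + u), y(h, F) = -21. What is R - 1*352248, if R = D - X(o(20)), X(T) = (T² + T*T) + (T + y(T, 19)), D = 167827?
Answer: -26100800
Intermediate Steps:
o(u) = -6*u*(10 + u) (o(u) = -3*(u + 10)*(u + u) = -3*(10 + u)*2*u = -6*u*(10 + u))
X(T) = -21 + T + 2*T² (X(T) = (T² + T*T) + (T - 21) = (T² + T²) + (-21 + T) = 2*T² + (-21 + T) = -21 + T + 2*T²)
R = -25748552 (R = 167827 - (-21 - 6*20*(10 + 20) + 2*(-6*20*(10 + 20))²) = 167827 - (-21 - 6*20*30 + 2*(-6*20*30)²) = 167827 - (-21 - 3600 + 2*(-3600)²) = 167827 - (-21 - 3600 + 2*12960000) = 167827 - (-21 - 3600 + 25920000) = 167827 - 1*25916379 = 167827 - 25916379 = -25748552)
R - 1*352248 = -25748552 - 1*352248 = -25748552 - 352248 = -26100800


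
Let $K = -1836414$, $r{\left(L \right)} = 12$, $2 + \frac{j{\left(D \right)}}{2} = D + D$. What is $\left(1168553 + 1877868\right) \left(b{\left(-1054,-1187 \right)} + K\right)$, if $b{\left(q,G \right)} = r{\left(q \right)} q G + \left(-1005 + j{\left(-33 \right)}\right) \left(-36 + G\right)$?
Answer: $44393071328305$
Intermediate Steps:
$j{\left(D \right)} = -4 + 4 D$ ($j{\left(D \right)} = -4 + 2 \left(D + D\right) = -4 + 2 \cdot 2 D = -4 + 4 D$)
$b{\left(q,G \right)} = 41076 - 1141 G + 12 G q$ ($b{\left(q,G \right)} = 12 q G + \left(-1005 + \left(-4 + 4 \left(-33\right)\right)\right) \left(-36 + G\right) = 12 G q + \left(-1005 - 136\right) \left(-36 + G\right) = 12 G q - 1141 \left(-36 + G\right) = 12 G q - \left(-41076 + 1141 G\right) = 41076 - 1141 G + 12 G q$)
$\left(1168553 + 1877868\right) \left(b{\left(-1054,-1187 \right)} + K\right) = \left(1168553 + 1877868\right) \left(\left(41076 - -1354367 + 12 \left(-1187\right) \left(-1054\right)\right) - 1836414\right) = 3046421 \left(\left(41076 + 1354367 + 15013176\right) - 1836414\right) = 3046421 \left(16408619 - 1836414\right) = 3046421 \cdot 14572205 = 44393071328305$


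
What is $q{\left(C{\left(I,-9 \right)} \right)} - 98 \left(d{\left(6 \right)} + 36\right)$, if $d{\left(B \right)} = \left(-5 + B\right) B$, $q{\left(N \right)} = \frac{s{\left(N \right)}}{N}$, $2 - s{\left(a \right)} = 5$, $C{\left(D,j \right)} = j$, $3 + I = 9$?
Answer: $- \frac{12347}{3} \approx -4115.7$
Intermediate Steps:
$I = 6$ ($I = -3 + 9 = 6$)
$s{\left(a \right)} = -3$ ($s{\left(a \right)} = 2 - 5 = -3$)
$q{\left(N \right)} = - \frac{3}{N}$
$d{\left(B \right)} = B \left(-5 + B\right)$
$q{\left(C{\left(I,-9 \right)} \right)} - 98 \left(d{\left(6 \right)} + 36\right) = - \frac{3}{-9} - 98 \left(6 \left(-5 + 6\right) + 36\right) = \left(-3\right) \left(- \frac{1}{9}\right) - 98 \left(6 \cdot 1 + 36\right) = \frac{1}{3} - 98 \left(6 + 36\right) = \frac{1}{3} - 98 \cdot 42 = \frac{1}{3} - 4116 = - \frac{12347}{3}$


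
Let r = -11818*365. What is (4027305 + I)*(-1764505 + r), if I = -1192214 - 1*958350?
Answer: -11406972553575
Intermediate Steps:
r = -4313570
I = -2150564 (I = -1192214 - 958350 = -2150564)
(4027305 + I)*(-1764505 + r) = (4027305 - 2150564)*(-1764505 - 4313570) = 1876741*(-6078075) = -11406972553575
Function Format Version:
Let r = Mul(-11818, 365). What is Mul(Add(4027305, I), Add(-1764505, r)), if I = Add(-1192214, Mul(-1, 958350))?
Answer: -11406972553575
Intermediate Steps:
r = -4313570
I = -2150564 (I = Add(-1192214, -958350) = -2150564)
Mul(Add(4027305, I), Add(-1764505, r)) = Mul(Add(4027305, -2150564), Add(-1764505, -4313570)) = Mul(1876741, -6078075) = -11406972553575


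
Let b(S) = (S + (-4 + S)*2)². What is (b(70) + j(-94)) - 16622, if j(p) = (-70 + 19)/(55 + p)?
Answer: 314383/13 ≈ 24183.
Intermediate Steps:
b(S) = (-8 + 3*S)² (b(S) = (S + (-8 + 2*S))² = (-8 + 3*S)²)
j(p) = -51/(55 + p)
(b(70) + j(-94)) - 16622 = ((-8 + 3*70)² - 51/(55 - 94)) - 16622 = ((-8 + 210)² - 51/(-39)) - 16622 = (202² - 51*(-1/39)) - 16622 = (40804 + 17/13) - 16622 = 530469/13 - 16622 = 314383/13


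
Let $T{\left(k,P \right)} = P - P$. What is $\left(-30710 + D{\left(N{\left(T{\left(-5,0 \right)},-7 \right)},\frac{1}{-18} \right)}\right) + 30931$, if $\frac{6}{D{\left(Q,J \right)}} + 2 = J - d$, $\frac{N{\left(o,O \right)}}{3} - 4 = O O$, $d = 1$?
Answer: $\frac{12047}{55} \approx 219.04$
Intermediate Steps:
$T{\left(k,P \right)} = 0$
$N{\left(o,O \right)} = 12 + 3 O^{2}$ ($N{\left(o,O \right)} = 12 + 3 O O = 12 + 3 O^{2}$)
$D{\left(Q,J \right)} = \frac{6}{-3 + J}$ ($D{\left(Q,J \right)} = \frac{6}{-2 + \left(J - 1\right)} = \frac{6}{-2 + \left(-1 + J\right)} = \frac{6}{-3 + J}$)
$\left(-30710 + D{\left(N{\left(T{\left(-5,0 \right)},-7 \right)},\frac{1}{-18} \right)}\right) + 30931 = \left(-30710 + \frac{6}{-3 + \frac{1}{-18}}\right) + 30931 = \left(-30710 + \frac{6}{-3 - \frac{1}{18}}\right) + 30931 = \left(-30710 + \frac{6}{- \frac{55}{18}}\right) + 30931 = \left(-30710 + 6 \left(- \frac{18}{55}\right)\right) + 30931 = \left(-30710 - \frac{108}{55}\right) + 30931 = - \frac{1689158}{55} + 30931 = \frac{12047}{55}$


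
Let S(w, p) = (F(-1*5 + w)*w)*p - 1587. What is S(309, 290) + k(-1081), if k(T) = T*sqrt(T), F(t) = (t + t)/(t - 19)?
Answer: 189581 - 1081*I*sqrt(1081) ≈ 1.8958e+5 - 35542.0*I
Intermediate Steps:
F(t) = 2*t/(-19 + t) (F(t) = (2*t)/(-19 + t) = 2*t/(-19 + t))
k(T) = T**(3/2)
S(w, p) = -1587 + 2*p*w*(-5 + w)/(-24 + w) (S(w, p) = ((2*(-1*5 + w)/(-19 + (-1*5 + w)))*w)*p - 1587 = ((2*(-5 + w)/(-19 + (-5 + w)))*w)*p - 1587 = ((2*(-5 + w)/(-24 + w))*w)*p - 1587 = (2*w*(-5 + w)/(-24 + w))*p - 1587 = 2*p*w*(-5 + w)/(-24 + w) - 1587 = -1587 + 2*p*w*(-5 + w)/(-24 + w))
S(309, 290) + k(-1081) = (38088 - 1587*309 + 2*290*309*(-5 + 309))/(-24 + 309) + (-1081)**(3/2) = (38088 - 490383 + 2*290*309*304)/285 - 1081*I*sqrt(1081) = (38088 - 490383 + 54482880)/285 - 1081*I*sqrt(1081) = (1/285)*54030585 - 1081*I*sqrt(1081) = 189581 - 1081*I*sqrt(1081)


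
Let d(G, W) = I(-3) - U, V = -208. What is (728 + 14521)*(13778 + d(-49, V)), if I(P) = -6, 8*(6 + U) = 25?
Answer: 1680424551/8 ≈ 2.1005e+8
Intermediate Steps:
U = -23/8 (U = -6 + (⅛)*25 = -6 + 25/8 = -23/8 ≈ -2.8750)
d(G, W) = -25/8 (d(G, W) = -6 - 1*(-23/8) = -6 + 23/8 = -25/8)
(728 + 14521)*(13778 + d(-49, V)) = (728 + 14521)*(13778 - 25/8) = 15249*(110199/8) = 1680424551/8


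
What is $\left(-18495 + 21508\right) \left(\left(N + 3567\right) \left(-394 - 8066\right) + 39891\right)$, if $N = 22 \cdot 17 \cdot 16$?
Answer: $-243334607397$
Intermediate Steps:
$N = 5984$ ($N = 374 \cdot 16 = 5984$)
$\left(-18495 + 21508\right) \left(\left(N + 3567\right) \left(-394 - 8066\right) + 39891\right) = \left(-18495 + 21508\right) \left(\left(5984 + 3567\right) \left(-394 - 8066\right) + 39891\right) = 3013 \left(9551 \left(-8460\right) + 39891\right) = 3013 \left(-80801460 + 39891\right) = 3013 \left(-80761569\right) = -243334607397$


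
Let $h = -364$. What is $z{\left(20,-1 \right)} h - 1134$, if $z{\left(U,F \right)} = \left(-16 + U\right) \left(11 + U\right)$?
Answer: $-46270$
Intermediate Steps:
$z{\left(20,-1 \right)} h - 1134 = \left(-176 + 20^{2} - 100\right) \left(-364\right) - 1134 = \left(-176 + 400 - 100\right) \left(-364\right) - 1134 = 124 \left(-364\right) - 1134 = -45136 - 1134 = -46270$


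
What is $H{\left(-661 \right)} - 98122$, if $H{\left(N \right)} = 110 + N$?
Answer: $-98673$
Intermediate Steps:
$H{\left(-661 \right)} - 98122 = \left(110 - 661\right) - 98122 = -551 - 98122 = -98673$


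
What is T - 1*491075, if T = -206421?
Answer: -697496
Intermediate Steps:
T - 1*491075 = -206421 - 1*491075 = -206421 - 491075 = -697496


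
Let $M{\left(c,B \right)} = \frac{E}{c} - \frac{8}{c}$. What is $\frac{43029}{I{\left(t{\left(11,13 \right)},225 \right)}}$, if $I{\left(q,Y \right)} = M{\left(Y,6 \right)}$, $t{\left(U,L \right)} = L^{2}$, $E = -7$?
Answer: $-645435$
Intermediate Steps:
$M{\left(c,B \right)} = - \frac{15}{c}$ ($M{\left(c,B \right)} = - \frac{7}{c} - \frac{8}{c} = - \frac{15}{c}$)
$I{\left(q,Y \right)} = - \frac{15}{Y}$
$\frac{43029}{I{\left(t{\left(11,13 \right)},225 \right)}} = \frac{43029}{\left(-15\right) \frac{1}{225}} = \frac{43029}{- \frac{1}{15}} = 43029 \left(-15\right) = -645435$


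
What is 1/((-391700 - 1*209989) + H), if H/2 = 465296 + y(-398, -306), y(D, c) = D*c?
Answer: 1/572479 ≈ 1.7468e-6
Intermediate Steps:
H = 1174168 (H = 2*(465296 - 398*(-306)) = 2*(465296 + 121788) = 2*587084 = 1174168)
1/((-391700 - 1*209989) + H) = 1/((-391700 - 1*209989) + 1174168) = 1/((-391700 - 209989) + 1174168) = 1/(-601689 + 1174168) = 1/572479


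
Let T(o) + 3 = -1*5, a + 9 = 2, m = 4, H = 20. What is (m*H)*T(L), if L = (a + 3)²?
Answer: -640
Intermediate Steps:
a = -7 (a = -9 + 2 = -7)
L = 16 (L = (-7 + 3)² = (-4)² = 16)
T(o) = -8 (T(o) = -3 - 1*5 = -3 - 5 = -8)
(m*H)*T(L) = (4*20)*(-8) = 80*(-8) = -640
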